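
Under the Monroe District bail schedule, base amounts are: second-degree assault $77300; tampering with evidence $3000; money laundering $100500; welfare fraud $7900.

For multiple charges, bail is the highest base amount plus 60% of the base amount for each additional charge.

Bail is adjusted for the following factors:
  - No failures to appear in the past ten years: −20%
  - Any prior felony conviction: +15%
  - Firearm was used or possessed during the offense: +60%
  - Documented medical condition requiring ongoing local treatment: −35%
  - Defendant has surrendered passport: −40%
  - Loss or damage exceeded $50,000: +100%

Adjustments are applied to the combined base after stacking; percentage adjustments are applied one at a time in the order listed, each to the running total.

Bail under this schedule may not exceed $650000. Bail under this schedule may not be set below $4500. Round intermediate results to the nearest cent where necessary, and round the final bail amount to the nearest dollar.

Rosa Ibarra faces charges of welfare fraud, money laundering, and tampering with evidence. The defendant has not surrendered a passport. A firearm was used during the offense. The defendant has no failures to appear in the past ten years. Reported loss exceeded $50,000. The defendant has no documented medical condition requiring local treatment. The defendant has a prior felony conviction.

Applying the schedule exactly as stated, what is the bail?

$315126

Base amounts from the schedule: welfare fraud $7900; money laundering $100500; tampering with evidence $3000.
Stacking rule: highest base plus 60% of each additional charge. Highest is money laundering at $100500. Additional: $7900 × 60% = $4740; $3000 × 60% = $1800. Combined base = $100500 + $6540 = $107040.
No failures to appear in the past ten years (−20%): $107040 × 0.8 = $85632.
Any prior felony conviction (+15%): $85632 × 1.15 = $98476.80.
Firearm was used or possessed during the offense (+60%): $98476.80 × 1.6 = $157562.88.
Loss or damage exceeded $50,000 (+100%): $157562.88 × 2 = $315125.76.
$315125.76 is within the $650000 maximum.
$315125.76 is at or above the $4500 minimum.
Rounded to the nearest dollar: $315126.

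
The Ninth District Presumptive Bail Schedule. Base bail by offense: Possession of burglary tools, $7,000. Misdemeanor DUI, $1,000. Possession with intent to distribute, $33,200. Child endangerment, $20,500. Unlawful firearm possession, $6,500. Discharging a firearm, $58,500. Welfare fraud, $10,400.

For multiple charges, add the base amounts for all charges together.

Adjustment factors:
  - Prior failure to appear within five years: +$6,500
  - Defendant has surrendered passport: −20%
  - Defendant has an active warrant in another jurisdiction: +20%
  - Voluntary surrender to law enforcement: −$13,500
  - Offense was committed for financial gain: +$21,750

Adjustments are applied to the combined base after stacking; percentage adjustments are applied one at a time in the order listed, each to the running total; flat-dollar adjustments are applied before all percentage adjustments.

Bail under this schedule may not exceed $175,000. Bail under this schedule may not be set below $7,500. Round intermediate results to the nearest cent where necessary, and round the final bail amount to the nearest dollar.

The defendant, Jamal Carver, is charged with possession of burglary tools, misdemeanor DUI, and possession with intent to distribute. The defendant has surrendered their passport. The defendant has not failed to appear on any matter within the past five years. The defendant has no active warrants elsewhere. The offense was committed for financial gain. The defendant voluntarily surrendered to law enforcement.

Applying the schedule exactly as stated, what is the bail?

Base amounts from the schedule: possession of burglary tools $7,000; misdemeanor DUI $1,000; possession with intent to distribute $33,200.
Stacking rule: sum of all bases. $7,000 + $1,000 + $33,200 = $41,200.
Voluntary surrender to law enforcement (−$13,500 flat): $41,200 − $13,500 = $27,700.
Offense was committed for financial gain (+$21,750 flat): $27,700 + $21,750 = $49,450.
Defendant has surrendered passport (−20%): $49,450 × 0.8 = $39,560.
$39,560 is within the $175,000 maximum.
$39,560 is at or above the $7,500 minimum.

$39,560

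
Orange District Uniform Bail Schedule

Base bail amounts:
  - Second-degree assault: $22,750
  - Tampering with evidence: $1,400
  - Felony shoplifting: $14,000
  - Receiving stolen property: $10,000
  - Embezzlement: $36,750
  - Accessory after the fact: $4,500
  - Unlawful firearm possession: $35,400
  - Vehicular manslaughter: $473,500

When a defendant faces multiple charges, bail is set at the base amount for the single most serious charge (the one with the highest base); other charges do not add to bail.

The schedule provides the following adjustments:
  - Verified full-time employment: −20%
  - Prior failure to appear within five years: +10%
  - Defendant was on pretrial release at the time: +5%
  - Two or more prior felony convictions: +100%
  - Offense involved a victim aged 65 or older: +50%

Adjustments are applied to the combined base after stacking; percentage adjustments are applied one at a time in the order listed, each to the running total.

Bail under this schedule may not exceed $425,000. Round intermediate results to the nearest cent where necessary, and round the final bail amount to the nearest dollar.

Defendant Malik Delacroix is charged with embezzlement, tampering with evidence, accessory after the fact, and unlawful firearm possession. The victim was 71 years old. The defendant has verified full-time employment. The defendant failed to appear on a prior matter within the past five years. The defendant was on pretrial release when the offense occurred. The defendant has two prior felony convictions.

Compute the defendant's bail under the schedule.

$101,871

Base amounts from the schedule: embezzlement $36,750; tampering with evidence $1,400; accessory after the fact $4,500; unlawful firearm possession $35,400.
Stacking rule: use the highest base only. Highest is embezzlement at $36,750. Combined base = $36,750.
Verified full-time employment (−20%): $36,750 × 0.8 = $29,400.
Prior failure to appear within five years (+10%): $29,400 × 1.1 = $32,340.
Defendant was on pretrial release at the time (+5%): $32,340 × 1.05 = $33,957.
Two or more prior felony convictions (+100%): $33,957 × 2 = $67,914.
Offense involved a victim aged 65 or older (+50%): $67,914 × 1.5 = $101,871.
$101,871 is within the $425,000 maximum.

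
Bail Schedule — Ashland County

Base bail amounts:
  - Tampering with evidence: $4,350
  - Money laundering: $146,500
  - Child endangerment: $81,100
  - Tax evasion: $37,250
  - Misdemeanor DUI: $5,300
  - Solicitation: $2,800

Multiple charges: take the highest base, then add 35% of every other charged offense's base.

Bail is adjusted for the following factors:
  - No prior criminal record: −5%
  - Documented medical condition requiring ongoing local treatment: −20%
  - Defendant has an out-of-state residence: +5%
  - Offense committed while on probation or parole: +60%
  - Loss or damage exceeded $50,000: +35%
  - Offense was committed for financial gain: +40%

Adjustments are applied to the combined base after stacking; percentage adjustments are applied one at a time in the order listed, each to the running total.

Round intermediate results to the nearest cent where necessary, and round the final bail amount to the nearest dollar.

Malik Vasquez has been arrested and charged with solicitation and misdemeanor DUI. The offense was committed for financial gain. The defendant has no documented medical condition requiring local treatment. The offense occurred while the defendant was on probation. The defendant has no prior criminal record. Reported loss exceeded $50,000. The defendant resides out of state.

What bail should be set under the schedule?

$18,943

Base amounts from the schedule: solicitation $2,800; misdemeanor DUI $5,300.
Stacking rule: highest base plus 35% of each additional charge. Highest is misdemeanor DUI at $5,300. Additional: $2,800 × 35% = $980. Combined base = $5,300 + $980 = $6,280.
No prior criminal record (−5%): $6,280 × 0.95 = $5,966.
Defendant has an out-of-state residence (+5%): $5,966 × 1.05 = $6,264.30.
Offense committed while on probation or parole (+60%): $6,264.30 × 1.6 = $10,022.88.
Loss or damage exceeded $50,000 (+35%): $10,022.88 × 1.35 = $13,530.89.
Offense was committed for financial gain (+40%): $13,530.89 × 1.4 = $18,943.25.
Rounded to the nearest dollar: $18,943.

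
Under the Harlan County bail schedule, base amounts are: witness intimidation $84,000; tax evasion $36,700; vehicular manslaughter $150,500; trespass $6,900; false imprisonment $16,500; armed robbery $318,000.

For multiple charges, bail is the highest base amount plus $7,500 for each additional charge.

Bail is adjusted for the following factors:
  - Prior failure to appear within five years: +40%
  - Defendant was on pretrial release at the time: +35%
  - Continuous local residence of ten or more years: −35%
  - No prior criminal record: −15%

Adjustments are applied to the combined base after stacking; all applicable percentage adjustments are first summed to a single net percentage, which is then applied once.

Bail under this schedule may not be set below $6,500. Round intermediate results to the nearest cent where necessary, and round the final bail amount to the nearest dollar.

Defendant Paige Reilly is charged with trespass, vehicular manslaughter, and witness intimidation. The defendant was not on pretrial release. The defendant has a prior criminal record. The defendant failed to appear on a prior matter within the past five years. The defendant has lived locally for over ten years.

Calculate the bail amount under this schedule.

$173,775

Base amounts from the schedule: trespass $6,900; vehicular manslaughter $150,500; witness intimidation $84,000.
Stacking rule: highest base plus $7,500 per additional charge. Highest is vehicular manslaughter at $150,500; 2 additional charges → +$15,000. Combined base = $165,500.
Net percentage adjustment: +40% −35% = +5%. $165,500 × 1.05 = $173,775.
$173,775 is at or above the $6,500 minimum.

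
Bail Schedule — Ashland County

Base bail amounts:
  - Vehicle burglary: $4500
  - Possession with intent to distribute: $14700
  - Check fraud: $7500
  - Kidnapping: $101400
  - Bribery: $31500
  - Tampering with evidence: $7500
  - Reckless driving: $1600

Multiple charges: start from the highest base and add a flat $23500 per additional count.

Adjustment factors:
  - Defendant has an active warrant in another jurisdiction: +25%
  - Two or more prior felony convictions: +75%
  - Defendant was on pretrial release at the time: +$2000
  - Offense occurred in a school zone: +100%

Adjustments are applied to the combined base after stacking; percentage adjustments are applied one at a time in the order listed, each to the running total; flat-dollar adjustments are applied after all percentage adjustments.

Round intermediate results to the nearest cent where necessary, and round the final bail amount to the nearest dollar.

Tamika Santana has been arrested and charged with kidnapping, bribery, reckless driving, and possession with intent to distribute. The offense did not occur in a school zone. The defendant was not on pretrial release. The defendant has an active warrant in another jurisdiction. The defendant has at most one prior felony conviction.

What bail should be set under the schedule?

Base amounts from the schedule: kidnapping $101400; bribery $31500; reckless driving $1600; possession with intent to distribute $14700.
Stacking rule: highest base plus $23500 per additional charge. Highest is kidnapping at $101400; 3 additional charges → +$70500. Combined base = $171900.
Defendant has an active warrant in another jurisdiction (+25%): $171900 × 1.25 = $214875.

$214875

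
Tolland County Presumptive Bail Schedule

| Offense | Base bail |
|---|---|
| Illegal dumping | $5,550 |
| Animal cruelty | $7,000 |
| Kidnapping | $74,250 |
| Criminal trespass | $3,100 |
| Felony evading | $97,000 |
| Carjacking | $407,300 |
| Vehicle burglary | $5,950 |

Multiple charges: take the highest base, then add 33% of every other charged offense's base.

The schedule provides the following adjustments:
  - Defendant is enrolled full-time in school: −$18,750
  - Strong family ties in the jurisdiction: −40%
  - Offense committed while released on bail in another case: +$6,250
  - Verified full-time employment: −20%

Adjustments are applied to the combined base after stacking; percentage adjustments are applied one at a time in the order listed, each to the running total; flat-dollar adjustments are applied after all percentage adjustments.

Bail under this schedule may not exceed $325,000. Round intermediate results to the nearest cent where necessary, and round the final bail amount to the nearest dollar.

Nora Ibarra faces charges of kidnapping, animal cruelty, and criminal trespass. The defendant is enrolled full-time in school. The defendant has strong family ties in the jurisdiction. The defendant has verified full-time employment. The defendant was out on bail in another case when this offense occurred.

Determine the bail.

$24,740

Base amounts from the schedule: kidnapping $74,250; animal cruelty $7,000; criminal trespass $3,100.
Stacking rule: highest base plus 33% of each additional charge. Highest is kidnapping at $74,250. Additional: $7,000 × 33% = $2,310; $3,100 × 33% = $1,023. Combined base = $74,250 + $3,333 = $77,583.
Strong family ties in the jurisdiction (−40%): $77,583 × 0.6 = $46,549.80.
Verified full-time employment (−20%): $46,549.80 × 0.8 = $37,239.84.
Defendant is enrolled full-time in school (−$18,750 flat): $37,239.84 − $18,750 = $18,489.84.
Offense committed while released on bail in another case (+$6,250 flat): $18,489.84 + $6,250 = $24,739.84.
$24,739.84 is within the $325,000 maximum.
Rounded to the nearest dollar: $24,740.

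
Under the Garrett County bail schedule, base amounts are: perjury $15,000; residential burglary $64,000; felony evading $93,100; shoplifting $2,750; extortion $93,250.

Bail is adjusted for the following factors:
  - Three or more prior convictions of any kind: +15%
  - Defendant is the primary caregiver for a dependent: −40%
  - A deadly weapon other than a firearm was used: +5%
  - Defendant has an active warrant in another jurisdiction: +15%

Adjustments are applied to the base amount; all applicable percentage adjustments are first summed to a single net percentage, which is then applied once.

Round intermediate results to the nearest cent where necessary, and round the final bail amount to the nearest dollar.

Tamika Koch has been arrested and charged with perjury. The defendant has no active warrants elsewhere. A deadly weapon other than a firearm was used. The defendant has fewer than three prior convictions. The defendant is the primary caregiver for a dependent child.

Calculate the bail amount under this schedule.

$9,750

Base amounts from the schedule: perjury $15,000.
Single charge. Combined base = $15,000.
Net percentage adjustment: −40% +5% = −35%. $15,000 × 0.65 = $9,750.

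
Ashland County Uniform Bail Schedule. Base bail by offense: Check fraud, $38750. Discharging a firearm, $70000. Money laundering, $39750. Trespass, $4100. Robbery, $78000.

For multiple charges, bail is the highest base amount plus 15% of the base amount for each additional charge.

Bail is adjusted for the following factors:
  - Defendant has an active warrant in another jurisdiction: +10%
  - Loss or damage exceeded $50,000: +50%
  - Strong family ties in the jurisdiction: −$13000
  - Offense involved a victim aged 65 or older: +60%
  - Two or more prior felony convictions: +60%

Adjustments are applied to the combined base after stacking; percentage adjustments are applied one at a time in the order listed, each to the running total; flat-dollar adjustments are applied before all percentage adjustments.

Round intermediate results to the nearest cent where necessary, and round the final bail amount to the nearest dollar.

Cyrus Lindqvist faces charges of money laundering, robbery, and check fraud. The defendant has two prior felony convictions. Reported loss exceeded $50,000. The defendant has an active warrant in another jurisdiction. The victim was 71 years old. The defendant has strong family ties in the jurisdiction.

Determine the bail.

$324298

Base amounts from the schedule: money laundering $39750; robbery $78000; check fraud $38750.
Stacking rule: highest base plus 15% of each additional charge. Highest is robbery at $78000. Additional: $39750 × 15% = $5962.50; $38750 × 15% = $5812.50. Combined base = $78000 + $11775 = $89775.
Strong family ties in the jurisdiction (−$13000 flat): $89775 − $13000 = $76775.
Defendant has an active warrant in another jurisdiction (+10%): $76775 × 1.1 = $84452.50.
Loss or damage exceeded $50,000 (+50%): $84452.50 × 1.5 = $126678.75.
Offense involved a victim aged 65 or older (+60%): $126678.75 × 1.6 = $202686.
Two or more prior felony convictions (+60%): $202686 × 1.6 = $324297.60.
Rounded to the nearest dollar: $324298.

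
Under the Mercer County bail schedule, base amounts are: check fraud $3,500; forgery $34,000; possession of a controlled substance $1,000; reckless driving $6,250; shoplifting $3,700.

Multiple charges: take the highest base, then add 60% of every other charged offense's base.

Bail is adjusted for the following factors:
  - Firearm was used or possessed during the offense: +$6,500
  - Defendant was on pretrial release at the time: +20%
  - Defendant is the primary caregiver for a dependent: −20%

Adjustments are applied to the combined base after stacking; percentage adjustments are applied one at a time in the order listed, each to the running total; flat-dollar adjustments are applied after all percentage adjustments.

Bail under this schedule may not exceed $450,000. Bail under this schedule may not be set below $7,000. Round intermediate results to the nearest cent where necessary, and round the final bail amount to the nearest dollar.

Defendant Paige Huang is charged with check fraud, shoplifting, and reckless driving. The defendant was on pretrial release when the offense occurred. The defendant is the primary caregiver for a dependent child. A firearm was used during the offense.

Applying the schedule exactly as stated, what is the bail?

$16,647

Base amounts from the schedule: check fraud $3,500; shoplifting $3,700; reckless driving $6,250.
Stacking rule: highest base plus 60% of each additional charge. Highest is reckless driving at $6,250. Additional: $3,500 × 60% = $2,100; $3,700 × 60% = $2,220. Combined base = $6,250 + $4,320 = $10,570.
Defendant was on pretrial release at the time (+20%): $10,570 × 1.2 = $12,684.
Defendant is the primary caregiver for a dependent (−20%): $12,684 × 0.8 = $10,147.20.
Firearm was used or possessed during the offense (+$6,500 flat): $10,147.20 + $6,500 = $16,647.20.
$16,647.20 is within the $450,000 maximum.
$16,647.20 is at or above the $7,000 minimum.
Rounded to the nearest dollar: $16,647.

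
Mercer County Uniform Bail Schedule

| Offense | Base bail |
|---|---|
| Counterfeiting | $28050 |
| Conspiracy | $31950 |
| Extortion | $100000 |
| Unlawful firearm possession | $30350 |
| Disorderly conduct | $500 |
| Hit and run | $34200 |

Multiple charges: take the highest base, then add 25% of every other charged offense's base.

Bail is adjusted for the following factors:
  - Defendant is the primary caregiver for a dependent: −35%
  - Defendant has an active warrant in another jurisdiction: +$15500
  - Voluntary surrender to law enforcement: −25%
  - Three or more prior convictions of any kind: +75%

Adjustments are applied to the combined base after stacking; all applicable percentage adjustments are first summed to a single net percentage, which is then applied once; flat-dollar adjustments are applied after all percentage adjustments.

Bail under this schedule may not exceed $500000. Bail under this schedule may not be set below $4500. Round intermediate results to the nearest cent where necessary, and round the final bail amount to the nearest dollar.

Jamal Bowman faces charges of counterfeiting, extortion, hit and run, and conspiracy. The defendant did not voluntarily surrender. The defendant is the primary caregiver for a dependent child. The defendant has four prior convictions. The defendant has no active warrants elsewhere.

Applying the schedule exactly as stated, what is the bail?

Base amounts from the schedule: counterfeiting $28050; extortion $100000; hit and run $34200; conspiracy $31950.
Stacking rule: highest base plus 25% of each additional charge. Highest is extortion at $100000. Additional: $28050 × 25% = $7012.50; $34200 × 25% = $8550; $31950 × 25% = $7987.50. Combined base = $100000 + $23550 = $123550.
Net percentage adjustment: −35% +75% = +40%. $123550 × 1.4 = $172970.
$172970 is within the $500000 maximum.
$172970 is at or above the $4500 minimum.

$172970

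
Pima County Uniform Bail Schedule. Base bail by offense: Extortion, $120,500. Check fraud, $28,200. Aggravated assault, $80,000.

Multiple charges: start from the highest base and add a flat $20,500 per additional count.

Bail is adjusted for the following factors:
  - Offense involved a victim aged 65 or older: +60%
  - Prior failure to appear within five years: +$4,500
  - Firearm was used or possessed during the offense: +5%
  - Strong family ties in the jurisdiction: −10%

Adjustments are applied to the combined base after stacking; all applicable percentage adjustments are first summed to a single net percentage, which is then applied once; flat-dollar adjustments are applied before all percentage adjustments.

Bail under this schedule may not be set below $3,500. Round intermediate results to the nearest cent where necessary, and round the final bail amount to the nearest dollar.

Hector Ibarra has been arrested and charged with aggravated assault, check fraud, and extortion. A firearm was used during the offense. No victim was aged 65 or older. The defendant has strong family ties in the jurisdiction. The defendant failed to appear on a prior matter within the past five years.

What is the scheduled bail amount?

Base amounts from the schedule: aggravated assault $80,000; check fraud $28,200; extortion $120,500.
Stacking rule: highest base plus $20,500 per additional charge. Highest is extortion at $120,500; 2 additional charges → +$41,000. Combined base = $161,500.
Prior failure to appear within five years (+$4,500 flat): $161,500 + $4,500 = $166,000.
Net percentage adjustment: +5% −10% = −5%. $166,000 × 0.95 = $157,700.
$157,700 is at or above the $3,500 minimum.

$157,700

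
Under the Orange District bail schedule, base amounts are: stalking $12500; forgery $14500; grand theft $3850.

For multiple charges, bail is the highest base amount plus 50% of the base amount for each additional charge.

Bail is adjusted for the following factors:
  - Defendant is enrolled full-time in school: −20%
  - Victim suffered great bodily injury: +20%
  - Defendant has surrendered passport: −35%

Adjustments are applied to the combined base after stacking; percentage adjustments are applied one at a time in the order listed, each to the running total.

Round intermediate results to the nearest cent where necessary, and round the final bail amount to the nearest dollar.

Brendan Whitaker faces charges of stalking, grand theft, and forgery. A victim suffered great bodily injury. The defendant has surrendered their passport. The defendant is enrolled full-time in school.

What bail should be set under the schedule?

Base amounts from the schedule: stalking $12500; grand theft $3850; forgery $14500.
Stacking rule: highest base plus 50% of each additional charge. Highest is forgery at $14500. Additional: $12500 × 50% = $6250; $3850 × 50% = $1925. Combined base = $14500 + $8175 = $22675.
Defendant is enrolled full-time in school (−20%): $22675 × 0.8 = $18140.
Victim suffered great bodily injury (+20%): $18140 × 1.2 = $21768.
Defendant has surrendered passport (−35%): $21768 × 0.65 = $14149.20.
Rounded to the nearest dollar: $14149.

$14149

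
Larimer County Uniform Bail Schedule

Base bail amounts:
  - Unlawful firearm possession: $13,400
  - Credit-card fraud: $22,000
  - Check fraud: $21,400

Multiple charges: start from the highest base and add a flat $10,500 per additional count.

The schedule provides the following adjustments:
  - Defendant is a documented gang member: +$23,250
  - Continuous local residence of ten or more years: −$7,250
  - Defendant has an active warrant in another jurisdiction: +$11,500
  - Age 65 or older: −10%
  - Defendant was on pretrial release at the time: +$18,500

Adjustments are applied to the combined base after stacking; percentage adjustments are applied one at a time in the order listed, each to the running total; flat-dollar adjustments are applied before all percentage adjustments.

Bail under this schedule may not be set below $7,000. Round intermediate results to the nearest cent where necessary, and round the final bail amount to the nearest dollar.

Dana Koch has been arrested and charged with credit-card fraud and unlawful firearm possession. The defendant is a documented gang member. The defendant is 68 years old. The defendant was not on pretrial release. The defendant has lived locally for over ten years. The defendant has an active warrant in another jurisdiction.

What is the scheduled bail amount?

$54,000

Base amounts from the schedule: credit-card fraud $22,000; unlawful firearm possession $13,400.
Stacking rule: highest base plus $10,500 per additional charge. Highest is credit-card fraud at $22,000; 1 additional charge → +$10,500. Combined base = $32,500.
Defendant is a documented gang member (+$23,250 flat): $32,500 + $23,250 = $55,750.
Continuous local residence of ten or more years (−$7,250 flat): $55,750 − $7,250 = $48,500.
Defendant has an active warrant in another jurisdiction (+$11,500 flat): $48,500 + $11,500 = $60,000.
Age 65 or older (−10%): $60,000 × 0.9 = $54,000.
$54,000 is at or above the $7,000 minimum.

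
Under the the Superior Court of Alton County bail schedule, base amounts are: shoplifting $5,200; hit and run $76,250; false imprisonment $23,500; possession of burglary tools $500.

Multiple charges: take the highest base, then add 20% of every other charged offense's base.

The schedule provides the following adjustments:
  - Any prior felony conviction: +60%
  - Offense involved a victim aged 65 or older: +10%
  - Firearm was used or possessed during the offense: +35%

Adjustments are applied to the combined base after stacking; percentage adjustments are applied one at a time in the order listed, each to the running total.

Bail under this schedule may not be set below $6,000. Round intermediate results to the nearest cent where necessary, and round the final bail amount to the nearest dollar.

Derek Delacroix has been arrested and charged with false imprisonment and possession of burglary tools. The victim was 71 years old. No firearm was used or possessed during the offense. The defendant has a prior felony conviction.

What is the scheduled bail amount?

$41,536

Base amounts from the schedule: false imprisonment $23,500; possession of burglary tools $500.
Stacking rule: highest base plus 20% of each additional charge. Highest is false imprisonment at $23,500. Additional: $500 × 20% = $100. Combined base = $23,500 + $100 = $23,600.
Any prior felony conviction (+60%): $23,600 × 1.6 = $37,760.
Offense involved a victim aged 65 or older (+10%): $37,760 × 1.1 = $41,536.
$41,536 is at or above the $6,000 minimum.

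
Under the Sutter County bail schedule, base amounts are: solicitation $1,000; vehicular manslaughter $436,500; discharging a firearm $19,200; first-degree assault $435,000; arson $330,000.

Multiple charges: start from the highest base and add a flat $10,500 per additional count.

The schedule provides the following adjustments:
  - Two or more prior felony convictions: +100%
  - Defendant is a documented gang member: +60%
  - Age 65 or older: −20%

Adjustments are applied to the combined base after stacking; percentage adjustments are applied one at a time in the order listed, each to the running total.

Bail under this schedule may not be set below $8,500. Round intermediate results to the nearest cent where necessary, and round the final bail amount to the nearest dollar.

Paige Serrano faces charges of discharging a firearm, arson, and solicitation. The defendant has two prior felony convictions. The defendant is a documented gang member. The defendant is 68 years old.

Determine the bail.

Base amounts from the schedule: discharging a firearm $19,200; arson $330,000; solicitation $1,000.
Stacking rule: highest base plus $10,500 per additional charge. Highest is arson at $330,000; 2 additional charges → +$21,000. Combined base = $351,000.
Two or more prior felony convictions (+100%): $351,000 × 2 = $702,000.
Defendant is a documented gang member (+60%): $702,000 × 1.6 = $1,123,200.
Age 65 or older (−20%): $1,123,200 × 0.8 = $898,560.
$898,560 is at or above the $8,500 minimum.

$898,560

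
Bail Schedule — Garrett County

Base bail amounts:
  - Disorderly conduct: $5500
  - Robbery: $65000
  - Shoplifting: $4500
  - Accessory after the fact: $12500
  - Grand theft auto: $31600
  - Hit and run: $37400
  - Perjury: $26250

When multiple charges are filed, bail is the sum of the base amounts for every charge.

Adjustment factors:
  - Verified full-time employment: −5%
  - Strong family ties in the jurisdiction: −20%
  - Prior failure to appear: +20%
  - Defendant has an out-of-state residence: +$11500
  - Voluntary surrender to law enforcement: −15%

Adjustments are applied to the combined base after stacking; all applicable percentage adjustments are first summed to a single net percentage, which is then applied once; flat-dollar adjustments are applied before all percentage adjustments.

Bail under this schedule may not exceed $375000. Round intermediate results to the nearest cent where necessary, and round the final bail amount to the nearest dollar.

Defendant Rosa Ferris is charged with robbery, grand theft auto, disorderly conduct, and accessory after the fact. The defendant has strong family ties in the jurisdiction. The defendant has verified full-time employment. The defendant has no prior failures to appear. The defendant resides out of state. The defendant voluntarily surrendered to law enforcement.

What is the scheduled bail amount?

$75660

Base amounts from the schedule: robbery $65000; grand theft auto $31600; disorderly conduct $5500; accessory after the fact $12500.
Stacking rule: sum of all bases. $65000 + $31600 + $5500 + $12500 = $114600.
Defendant has an out-of-state residence (+$11500 flat): $114600 + $11500 = $126100.
Net percentage adjustment: −5% −20% −15% = −40%. $126100 × 0.6 = $75660.
$75660 is within the $375000 maximum.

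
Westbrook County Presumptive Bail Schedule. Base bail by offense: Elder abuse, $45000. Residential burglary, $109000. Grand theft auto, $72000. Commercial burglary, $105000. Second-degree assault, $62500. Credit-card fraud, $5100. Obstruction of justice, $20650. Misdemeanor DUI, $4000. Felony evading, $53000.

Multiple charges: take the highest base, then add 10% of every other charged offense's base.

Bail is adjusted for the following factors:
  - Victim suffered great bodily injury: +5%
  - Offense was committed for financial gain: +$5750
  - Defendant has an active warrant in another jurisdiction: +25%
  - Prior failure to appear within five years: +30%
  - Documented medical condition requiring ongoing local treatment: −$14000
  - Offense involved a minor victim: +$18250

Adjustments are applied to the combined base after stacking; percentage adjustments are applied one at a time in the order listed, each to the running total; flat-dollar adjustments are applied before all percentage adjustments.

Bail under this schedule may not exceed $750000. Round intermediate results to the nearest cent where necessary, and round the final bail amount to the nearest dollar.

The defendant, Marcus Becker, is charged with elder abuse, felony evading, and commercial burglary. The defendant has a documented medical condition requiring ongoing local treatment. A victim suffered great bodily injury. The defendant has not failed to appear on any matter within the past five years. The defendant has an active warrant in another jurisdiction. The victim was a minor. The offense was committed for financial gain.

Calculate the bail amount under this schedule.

$163800

Base amounts from the schedule: elder abuse $45000; felony evading $53000; commercial burglary $105000.
Stacking rule: highest base plus 10% of each additional charge. Highest is commercial burglary at $105000. Additional: $45000 × 10% = $4500; $53000 × 10% = $5300. Combined base = $105000 + $9800 = $114800.
Offense was committed for financial gain (+$5750 flat): $114800 + $5750 = $120550.
Documented medical condition requiring ongoing local treatment (−$14000 flat): $120550 − $14000 = $106550.
Offense involved a minor victim (+$18250 flat): $106550 + $18250 = $124800.
Victim suffered great bodily injury (+5%): $124800 × 1.05 = $131040.
Defendant has an active warrant in another jurisdiction (+25%): $131040 × 1.25 = $163800.
$163800 is within the $750000 maximum.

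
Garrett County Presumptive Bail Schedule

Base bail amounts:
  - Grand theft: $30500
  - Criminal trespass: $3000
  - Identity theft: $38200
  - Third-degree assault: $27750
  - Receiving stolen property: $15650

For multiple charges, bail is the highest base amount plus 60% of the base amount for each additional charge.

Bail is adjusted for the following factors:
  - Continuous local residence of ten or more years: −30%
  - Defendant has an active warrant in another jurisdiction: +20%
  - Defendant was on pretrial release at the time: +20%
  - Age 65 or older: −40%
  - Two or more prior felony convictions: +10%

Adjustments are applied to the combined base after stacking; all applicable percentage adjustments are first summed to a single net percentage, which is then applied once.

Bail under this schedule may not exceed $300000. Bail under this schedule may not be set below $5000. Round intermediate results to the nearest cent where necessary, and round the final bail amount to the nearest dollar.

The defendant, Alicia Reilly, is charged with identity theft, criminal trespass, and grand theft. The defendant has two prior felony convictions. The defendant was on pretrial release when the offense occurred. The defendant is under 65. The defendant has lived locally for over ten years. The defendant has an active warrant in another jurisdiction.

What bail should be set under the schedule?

Base amounts from the schedule: identity theft $38200; criminal trespass $3000; grand theft $30500.
Stacking rule: highest base plus 60% of each additional charge. Highest is identity theft at $38200. Additional: $3000 × 60% = $1800; $30500 × 60% = $18300. Combined base = $38200 + $20100 = $58300.
Net percentage adjustment: −30% +20% +20% +10% = +20%. $58300 × 1.2 = $69960.
$69960 is within the $300000 maximum.
$69960 is at or above the $5000 minimum.

$69960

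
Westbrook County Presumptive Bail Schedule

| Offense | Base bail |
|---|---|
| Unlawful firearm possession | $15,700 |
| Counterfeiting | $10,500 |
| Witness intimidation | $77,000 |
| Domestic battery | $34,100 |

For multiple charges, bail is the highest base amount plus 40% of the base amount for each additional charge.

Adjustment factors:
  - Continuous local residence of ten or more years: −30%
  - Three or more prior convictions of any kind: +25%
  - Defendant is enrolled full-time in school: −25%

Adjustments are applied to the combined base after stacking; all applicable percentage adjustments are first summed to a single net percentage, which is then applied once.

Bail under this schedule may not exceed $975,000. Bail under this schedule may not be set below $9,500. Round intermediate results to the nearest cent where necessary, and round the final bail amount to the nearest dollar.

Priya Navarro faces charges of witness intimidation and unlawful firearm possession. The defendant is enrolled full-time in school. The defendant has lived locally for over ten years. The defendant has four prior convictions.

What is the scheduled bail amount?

Base amounts from the schedule: witness intimidation $77,000; unlawful firearm possession $15,700.
Stacking rule: highest base plus 40% of each additional charge. Highest is witness intimidation at $77,000. Additional: $15,700 × 40% = $6,280. Combined base = $77,000 + $6,280 = $83,280.
Net percentage adjustment: −30% +25% −25% = −30%. $83,280 × 0.7 = $58,296.
$58,296 is within the $975,000 maximum.
$58,296 is at or above the $9,500 minimum.

$58,296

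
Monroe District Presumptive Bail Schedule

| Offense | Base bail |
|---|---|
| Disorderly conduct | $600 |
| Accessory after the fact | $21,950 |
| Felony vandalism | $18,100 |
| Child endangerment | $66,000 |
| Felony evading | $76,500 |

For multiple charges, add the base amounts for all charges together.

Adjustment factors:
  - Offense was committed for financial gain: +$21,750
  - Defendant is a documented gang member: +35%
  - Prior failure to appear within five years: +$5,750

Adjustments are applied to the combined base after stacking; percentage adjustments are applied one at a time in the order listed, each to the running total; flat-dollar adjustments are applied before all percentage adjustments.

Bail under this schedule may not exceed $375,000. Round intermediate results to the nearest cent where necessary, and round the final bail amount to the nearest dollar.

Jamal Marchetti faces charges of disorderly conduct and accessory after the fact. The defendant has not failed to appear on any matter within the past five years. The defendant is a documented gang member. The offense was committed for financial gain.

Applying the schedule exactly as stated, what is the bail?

Base amounts from the schedule: disorderly conduct $600; accessory after the fact $21,950.
Stacking rule: sum of all bases. $600 + $21,950 = $22,550.
Offense was committed for financial gain (+$21,750 flat): $22,550 + $21,750 = $44,300.
Defendant is a documented gang member (+35%): $44,300 × 1.35 = $59,805.
$59,805 is within the $375,000 maximum.

$59,805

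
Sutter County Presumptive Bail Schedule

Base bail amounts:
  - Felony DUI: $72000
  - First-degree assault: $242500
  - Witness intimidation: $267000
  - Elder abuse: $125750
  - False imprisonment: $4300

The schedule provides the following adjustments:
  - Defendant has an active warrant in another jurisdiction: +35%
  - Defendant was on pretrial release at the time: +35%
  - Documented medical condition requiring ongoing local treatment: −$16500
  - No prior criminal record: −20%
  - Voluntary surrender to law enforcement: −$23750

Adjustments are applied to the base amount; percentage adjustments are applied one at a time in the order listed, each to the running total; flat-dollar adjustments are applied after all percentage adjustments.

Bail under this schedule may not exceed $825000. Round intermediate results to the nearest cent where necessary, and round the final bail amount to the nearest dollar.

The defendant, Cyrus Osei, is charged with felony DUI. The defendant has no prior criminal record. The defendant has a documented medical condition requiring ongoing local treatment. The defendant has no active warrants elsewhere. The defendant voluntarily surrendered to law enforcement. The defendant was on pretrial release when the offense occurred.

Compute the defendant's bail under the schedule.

Base amounts from the schedule: felony DUI $72000.
Single charge. Combined base = $72000.
Defendant was on pretrial release at the time (+35%): $72000 × 1.35 = $97200.
No prior criminal record (−20%): $97200 × 0.8 = $77760.
Documented medical condition requiring ongoing local treatment (−$16500 flat): $77760 − $16500 = $61260.
Voluntary surrender to law enforcement (−$23750 flat): $61260 − $23750 = $37510.
$37510 is within the $825000 maximum.

$37510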